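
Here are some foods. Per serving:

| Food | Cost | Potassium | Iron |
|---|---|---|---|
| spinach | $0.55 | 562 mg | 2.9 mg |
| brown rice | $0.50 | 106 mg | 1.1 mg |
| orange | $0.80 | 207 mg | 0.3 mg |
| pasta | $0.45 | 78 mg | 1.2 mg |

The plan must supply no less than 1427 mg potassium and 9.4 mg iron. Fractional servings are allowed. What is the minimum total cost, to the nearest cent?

Two binding constraints pin down two serving amounts, so the optimal mix uses at most two foods. The candidates are each food alone (scaled to the tighter of potassium/iron) and each pair with both constraints tight.
spinach only: max(1427/562, 9.4/2.9) = 3.241 servings → $1.78.
brown rice only: max(1427/106, 9.4/1.1) = 13.46 servings → $6.73.
orange only: max(1427/207, 9.4/0.3) = 31.33 servings → $25.07.
pasta only: max(1427/78, 9.4/1.2) = 18.29 servings → $8.23.
spinach + brown rice with both tight: 1.845 servings and 3.682 servings → $2.86.
spinach + orange with both targets exact would need a negative amount; discard.
spinach + pasta with both tight: 2.185 servings and 2.554 servings → $2.35.
brown rice + orange with both tight: 7.747 servings and 2.926 servings → $6.21.
brown rice + pasta with both targets exact would need a negative amount; discard.
orange + pasta with both tight: 4.352 servings and 6.745 servings → $6.52.
The minimum over all feasible corners is $1.78.

$1.78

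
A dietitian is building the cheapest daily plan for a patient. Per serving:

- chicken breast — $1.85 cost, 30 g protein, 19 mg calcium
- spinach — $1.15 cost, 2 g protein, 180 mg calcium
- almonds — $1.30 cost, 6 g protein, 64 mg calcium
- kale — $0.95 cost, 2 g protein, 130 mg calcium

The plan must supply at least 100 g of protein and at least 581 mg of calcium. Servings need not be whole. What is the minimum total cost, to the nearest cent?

$9.14

With two linear requirements the optimum uses one or two foods; enumerate the corners.
chicken breast only: max(100/30, 581/19) = 30.58 servings → $56.57.
spinach only: max(100/2, 581/180) = 50 servings → $57.50.
almonds only: max(100/6, 581/64) = 16.67 servings → $21.67.
kale only: max(100/2, 581/130) = 50 servings → $47.50.
chicken breast + spinach with both tight: 3.14 servings and 2.896 servings → $9.14.
chicken breast + almonds with both tight: 1.614 servings and 8.599 servings → $14.16.
chicken breast + kale with both tight: 3.065 servings and 4.021 servings → $9.49.
spinach + almonds: intersection lies outside the first quadrant.
spinach + kale with both targets exact would need a negative amount; discard.
almonds + kale: the both-tight solution has a negative serving — not a feasible corner.
Cheapest feasible corner: $9.14.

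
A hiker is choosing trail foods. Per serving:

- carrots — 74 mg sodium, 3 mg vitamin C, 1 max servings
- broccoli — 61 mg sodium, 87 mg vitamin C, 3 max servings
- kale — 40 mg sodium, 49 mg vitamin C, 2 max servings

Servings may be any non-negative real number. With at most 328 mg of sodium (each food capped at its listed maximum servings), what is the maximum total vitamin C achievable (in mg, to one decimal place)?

Vitamin C per mg sodium: broccoli 1.426, kale 1.225, carrots 0.04054.
Take 3 servings of broccoli: uses 183 mg sodium, +261.0 mg vitamin C (running total 261.0 mg).
Take 2 servings of kale: uses 80 mg sodium, +98.0 mg vitamin C (running total 359.0 mg).
Take 0.8784 servings of carrots: uses 65 mg sodium, +2.6 mg vitamin C (running total 361.6 mg).
Filling greedily by vitamin C-per-mg sodium is optimal for one linear limit, giving 361.6 mg.

361.6 mg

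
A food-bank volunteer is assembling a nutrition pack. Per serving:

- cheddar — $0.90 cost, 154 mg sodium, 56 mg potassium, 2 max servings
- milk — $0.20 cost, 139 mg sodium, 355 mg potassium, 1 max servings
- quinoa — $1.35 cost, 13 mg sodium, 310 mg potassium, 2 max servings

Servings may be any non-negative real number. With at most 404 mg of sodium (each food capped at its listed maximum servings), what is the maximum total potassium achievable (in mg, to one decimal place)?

Potassium per mg sodium: quinoa 23.85, milk 2.554, cheddar 0.3636.
Take 2 servings of quinoa: uses 26 mg sodium, +620.0 mg potassium (running total 620.0 mg).
Take 1 serving of milk: uses 139 mg sodium, +355.0 mg potassium (running total 975.0 mg).
Take 1.552 servings of cheddar: uses 239 mg sodium, +86.9 mg potassium (running total 1061.9 mg).
Greedy by best ratio exhausts the sodium allowance optimally: 1061.9 mg.

1061.9 mg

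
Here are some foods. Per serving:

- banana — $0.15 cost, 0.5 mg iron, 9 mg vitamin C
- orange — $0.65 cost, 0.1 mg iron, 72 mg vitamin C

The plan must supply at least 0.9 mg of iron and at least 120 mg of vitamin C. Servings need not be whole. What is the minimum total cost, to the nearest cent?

$1.19

An LP optimum is at a vertex; with two nutrient constraints at most two foods are used. Check each candidate.
banana only: max(0.9/0.5, 120/9) = 13.33 servings → $2.00.
orange only: max(0.9/0.1, 120/72) = 9 servings → $5.85.
banana + orange with both tight: 1.504 servings and 1.479 servings → $1.19.
Cheapest feasible corner: $1.19.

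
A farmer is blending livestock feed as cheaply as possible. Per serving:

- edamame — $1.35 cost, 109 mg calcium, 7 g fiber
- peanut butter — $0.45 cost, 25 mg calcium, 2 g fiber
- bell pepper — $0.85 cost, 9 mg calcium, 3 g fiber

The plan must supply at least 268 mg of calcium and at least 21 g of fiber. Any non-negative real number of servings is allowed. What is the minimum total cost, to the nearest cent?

$4.05

This is a tiny linear program; its minimum lies at a vertex of the feasible set. List the vertices and price them.
edamame only: max(268/109, 21/7) = 3 servings → $4.05.
peanut butter only: max(268/25, 21/2) = 10.72 servings → $4.82.
bell pepper only: max(268/9, 21/3) = 29.78 servings → $25.31.
edamame + peanut butter with both tight: 0.2558 servings and 9.605 servings → $4.67.
edamame + bell pepper with both tight: 2.33 servings and 1.564 servings → $4.47.
peanut butter + bell pepper with both targets exact would need a negative amount; discard.
So the least-cost plan costs $4.05.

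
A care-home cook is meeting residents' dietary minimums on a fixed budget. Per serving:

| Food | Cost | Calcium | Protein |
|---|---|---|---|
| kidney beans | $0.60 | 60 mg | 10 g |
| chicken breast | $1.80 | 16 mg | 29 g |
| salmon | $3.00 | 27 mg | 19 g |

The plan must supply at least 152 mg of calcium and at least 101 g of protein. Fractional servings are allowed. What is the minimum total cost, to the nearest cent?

With two linear requirements the optimum uses one or two foods; enumerate the corners.
kidney beans only: max(152/60, 101/10) = 10.1 servings → $6.06.
chicken breast only: max(152/16, 101/29) = 9.5 servings → $17.10.
salmon only: max(152/27, 101/19) = 5.63 servings → $16.89.
kidney beans + chicken breast with both tight: 1.767 servings and 2.873 servings → $6.23.
kidney beans + salmon with both tight: 0.1851 servings and 5.218 servings → $15.77.
chicken breast + salmon with both targets exact would need a negative amount; discard.
So the least-cost plan costs $6.06.

$6.06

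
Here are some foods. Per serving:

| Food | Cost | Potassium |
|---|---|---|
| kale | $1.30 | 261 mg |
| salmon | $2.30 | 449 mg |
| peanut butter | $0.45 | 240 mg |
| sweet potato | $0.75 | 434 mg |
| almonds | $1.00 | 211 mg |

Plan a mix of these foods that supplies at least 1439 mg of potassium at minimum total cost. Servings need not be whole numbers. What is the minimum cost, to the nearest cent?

$2.49

Cost per mg of potassium: sweet potato $0.0017, peanut butter $0.0019, almonds $0.0047, kale $0.0050, salmon $0.0051.
With no serving limits, use only sweet potato: 1439 mg / 434 mg = 3.316 servings × $0.75 = $2.49.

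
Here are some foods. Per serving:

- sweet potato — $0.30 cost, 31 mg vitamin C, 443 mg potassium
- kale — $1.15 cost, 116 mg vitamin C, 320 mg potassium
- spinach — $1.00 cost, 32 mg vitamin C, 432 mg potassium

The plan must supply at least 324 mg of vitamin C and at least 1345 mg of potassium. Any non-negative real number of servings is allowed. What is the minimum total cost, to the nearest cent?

Two binding constraints pin down two serving amounts, so the optimal mix uses at most two foods. The candidates are each food alone (scaled to the tighter of vitamin C/potassium) and each pair with both constraints tight.
sweet potato only: max(324/31, 1345/443) = 10.45 servings → $3.14.
kale only: max(324/116, 1345/320) = 4.203 servings → $4.83.
spinach only: max(324/32, 1345/432) = 10.12 servings → $10.12.
sweet potato + kale with both tight: 1.262 servings and 2.456 servings → $3.20.
sweet potato + spinach with both targets exact would need a negative amount; discard.
kale + spinach with both tight: 2.431 servings and 1.313 servings → $4.11.
So the least-cost plan costs $3.14.

$3.14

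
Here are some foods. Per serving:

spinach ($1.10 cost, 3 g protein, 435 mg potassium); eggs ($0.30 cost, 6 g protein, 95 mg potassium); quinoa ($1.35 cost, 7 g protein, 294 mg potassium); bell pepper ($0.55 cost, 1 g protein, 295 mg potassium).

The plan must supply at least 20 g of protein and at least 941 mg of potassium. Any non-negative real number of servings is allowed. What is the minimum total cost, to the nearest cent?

With two linear requirements the optimum uses one or two foods; enumerate the corners.
spinach only: max(20/3, 941/435) = 6.667 servings → $7.33.
eggs only: max(20/6, 941/95) = 9.905 servings → $2.97.
quinoa only: max(20/7, 941/294) = 3.201 servings → $4.32.
bell pepper only: max(20/1, 941/295) = 20 servings → $11.00.
spinach + eggs with both tight: 1.611 servings and 2.528 servings → $2.53.
spinach + quinoa with both tight: 0.3269 servings and 2.717 servings → $4.03.
spinach + bell pepper with both targets exact would need a negative amount; discard.
eggs + quinoa: intersection lies outside the first quadrant.
eggs + bell pepper with both tight: 2.961 servings and 2.236 servings → $2.12.
quinoa + bell pepper with both tight: 2.8 servings and 0.3992 servings → $4.00.
So the least-cost plan costs $2.12.

$2.12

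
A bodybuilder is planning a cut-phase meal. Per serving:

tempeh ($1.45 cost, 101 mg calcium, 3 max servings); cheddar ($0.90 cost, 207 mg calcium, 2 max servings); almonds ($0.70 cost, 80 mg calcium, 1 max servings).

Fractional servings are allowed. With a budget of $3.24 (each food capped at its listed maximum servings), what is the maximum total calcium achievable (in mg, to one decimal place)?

Calcium per dollar: cheddar 230, almonds 114.3, tempeh 69.66.
Take 2 servings of cheddar: spends $1.80, +414.0 mg calcium (running total 414.0 mg).
Take 1 serving of almonds: spends $0.70, +80.0 mg calcium (running total 494.0 mg).
Take 0.5103 servings of tempeh: spends $0.74, +51.5 mg calcium (running total 545.5 mg).
Filling greedily by calcium-per-dollar is optimal for one linear limit, giving 545.5 mg.

545.5 mg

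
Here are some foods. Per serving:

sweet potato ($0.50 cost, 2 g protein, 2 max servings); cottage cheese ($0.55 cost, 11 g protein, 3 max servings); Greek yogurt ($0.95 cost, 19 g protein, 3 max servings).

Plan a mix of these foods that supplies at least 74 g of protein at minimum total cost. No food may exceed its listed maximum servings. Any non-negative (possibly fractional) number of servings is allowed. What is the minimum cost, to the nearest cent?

$3.70

Cost per g of protein: cottage cheese $0.0500, Greek yogurt $0.0500, sweet potato $0.2500.
Take 3 servings of cottage cheese: +33.0 g protein for $1.65 (total $1.65, still need 41.0 g).
Take 2.158 servings of Greek yogurt: +41.0 g protein for $2.05 (total $3.70, still need 0.0 g).
Filling from the cheapest source first is optimal under one linear minimum: $3.70.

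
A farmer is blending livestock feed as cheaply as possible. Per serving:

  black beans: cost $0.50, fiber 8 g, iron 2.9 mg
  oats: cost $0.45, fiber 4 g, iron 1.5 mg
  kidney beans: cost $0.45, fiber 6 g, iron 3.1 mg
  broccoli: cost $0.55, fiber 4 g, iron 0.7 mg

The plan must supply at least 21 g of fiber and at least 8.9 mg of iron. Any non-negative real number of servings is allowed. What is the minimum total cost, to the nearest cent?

Check every corner: each single food scaled to meet both minima, and each pair solved so both constraints bind.
black beans only: max(21/8, 8.9/2.9) = 3.069 servings → $1.53.
oats only: max(21/4, 8.9/1.5) = 5.933 servings → $2.67.
kidney beans only: max(21/6, 8.9/3.1) = 3.5 servings → $1.57.
broccoli only: max(21/4, 8.9/0.7) = 12.71 servings → $6.99.
black beans + oats: intersection lies outside the first quadrant.
black beans + kidney beans with both tight: 1.581 servings and 1.392 servings → $1.42.
black beans + broccoli: the both-tight solution has a negative serving — not a feasible corner.
oats + kidney beans with both tight: 3.441 servings and 1.206 servings → $2.09.
oats + broccoli with both targets exact would need a negative amount; discard.
kidney beans + broccoli with both tight: 2.549 servings and 1.427 servings → $1.93.
So the least-cost plan costs $1.42.

$1.42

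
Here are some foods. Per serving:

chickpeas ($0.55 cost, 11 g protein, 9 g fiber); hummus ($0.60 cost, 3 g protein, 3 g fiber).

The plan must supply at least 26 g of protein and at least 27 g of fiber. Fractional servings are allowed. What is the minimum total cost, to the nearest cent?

chickpeas only: max(26/11, 27/9) = 3 servings → $1.65.
hummus only: max(26/3, 27/3) = 9 servings → $5.40.
chickpeas + hummus with both targets exact would need a negative amount; discard.
The minimum over all feasible corners is $1.65.

$1.65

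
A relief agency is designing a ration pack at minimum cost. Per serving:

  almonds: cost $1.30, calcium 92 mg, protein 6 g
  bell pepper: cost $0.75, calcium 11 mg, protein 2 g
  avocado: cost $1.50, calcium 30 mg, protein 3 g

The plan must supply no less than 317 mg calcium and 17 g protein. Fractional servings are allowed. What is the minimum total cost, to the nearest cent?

Minimising a linear cost over {calcium ≥ 317, protein ≥ 17, servings ≥ 0} — the optimum is at a vertex, using one or two foods.
almonds only: max(317/92, 17/6) = 3.446 servings → $4.48.
bell pepper only: max(317/11, 17/2) = 28.82 servings → $21.61.
avocado only: max(317/30, 17/3) = 10.57 servings → $15.85.
almonds + bell pepper: intersection lies outside the first quadrant.
almonds + avocado: intersection lies outside the first quadrant.
bell pepper + avocado: the both-tight solution has a negative serving — not a feasible corner.
So the least-cost plan costs $4.48.

$4.48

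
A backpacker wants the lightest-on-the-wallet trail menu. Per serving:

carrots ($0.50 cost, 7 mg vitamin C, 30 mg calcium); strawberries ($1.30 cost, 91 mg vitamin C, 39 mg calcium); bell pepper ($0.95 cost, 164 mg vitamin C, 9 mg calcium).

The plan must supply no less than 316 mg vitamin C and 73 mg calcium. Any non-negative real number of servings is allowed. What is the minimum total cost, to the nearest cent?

carrots only: max(316/7, 73/30) = 45.14 servings → $22.57.
strawberries only: max(316/91, 73/39) = 3.473 servings → $4.51.
bell pepper only: max(316/164, 73/9) = 8.111 servings → $7.71.
carrots + strawberries: intersection lies outside the first quadrant.
carrots + bell pepper with both tight: 1.879 servings and 1.847 servings → $2.69.
strawberries + bell pepper with both tight: 1.637 servings and 1.019 servings → $3.10.
So the least-cost plan costs $2.69.

$2.69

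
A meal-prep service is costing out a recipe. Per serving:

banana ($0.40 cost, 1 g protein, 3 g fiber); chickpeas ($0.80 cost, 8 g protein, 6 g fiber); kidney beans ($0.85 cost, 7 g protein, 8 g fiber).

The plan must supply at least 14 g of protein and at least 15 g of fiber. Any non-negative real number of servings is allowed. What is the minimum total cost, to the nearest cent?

$1.65

Minimising a linear cost over {protein ≥ 14, fiber ≥ 15, servings ≥ 0} — the optimum is at a vertex, using one or two foods.
banana only: max(14/1, 15/3) = 14 servings → $5.60.
chickpeas only: max(14/8, 15/6) = 2.5 servings → $2.00.
kidney beans only: max(14/7, 15/8) = 2 servings → $1.70.
banana + chickpeas with both tight: 2 servings and 1.5 servings → $2.00.
banana + kidney beans: intersection lies outside the first quadrant.
chickpeas + kidney beans with both tight: 0.3182 servings and 1.636 servings → $1.65.
So the least-cost plan costs $1.65.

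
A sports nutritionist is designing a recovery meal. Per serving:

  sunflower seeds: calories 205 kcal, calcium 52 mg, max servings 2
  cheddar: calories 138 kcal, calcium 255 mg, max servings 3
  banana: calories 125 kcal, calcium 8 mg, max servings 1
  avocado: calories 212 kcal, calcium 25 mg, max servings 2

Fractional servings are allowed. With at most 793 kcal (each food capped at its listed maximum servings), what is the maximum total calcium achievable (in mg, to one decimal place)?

861.1 mg

Calcium per kcal: cheddar 1.848, sunflower seeds 0.2537, avocado 0.1179, banana 0.064.
Take 3 servings of cheddar: uses 414 kcal, +765.0 mg calcium (running total 765.0 mg).
Take 1.849 servings of sunflower seeds: uses 379 kcal, +96.1 mg calcium (running total 861.1 mg).
Filling greedily by calcium-per-kcal is optimal for one linear limit, giving 861.1 mg.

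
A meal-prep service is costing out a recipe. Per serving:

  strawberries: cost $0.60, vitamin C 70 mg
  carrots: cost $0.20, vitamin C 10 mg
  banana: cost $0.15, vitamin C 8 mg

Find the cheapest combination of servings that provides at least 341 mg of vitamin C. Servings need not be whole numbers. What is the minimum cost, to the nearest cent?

Cost per mg of vitamin C: strawberries $0.0086, banana $0.0187, carrots $0.0200.
With no serving limits, use only strawberries: 341 mg / 70 mg = 4.871 servings × $0.60 = $2.92.

$2.92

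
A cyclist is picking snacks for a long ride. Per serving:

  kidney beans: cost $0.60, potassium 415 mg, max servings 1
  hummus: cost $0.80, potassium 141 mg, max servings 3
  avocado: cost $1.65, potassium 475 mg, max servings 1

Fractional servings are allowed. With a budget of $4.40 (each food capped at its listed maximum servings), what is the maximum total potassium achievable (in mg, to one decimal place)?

Potassium per dollar: kidney beans 691.7, avocado 287.9, hummus 176.2.
Take 1 serving of kidney beans: spends $0.60, +415.0 mg potassium (running total 415.0 mg).
Take 1 serving of avocado: spends $1.65, +475.0 mg potassium (running total 890.0 mg).
Take 2.688 servings of hummus: spends $2.15, +378.9 mg potassium (running total 1268.9 mg).
Greedy by best ratio exhausts the cost allowance optimally: 1268.9 mg.

1268.9 mg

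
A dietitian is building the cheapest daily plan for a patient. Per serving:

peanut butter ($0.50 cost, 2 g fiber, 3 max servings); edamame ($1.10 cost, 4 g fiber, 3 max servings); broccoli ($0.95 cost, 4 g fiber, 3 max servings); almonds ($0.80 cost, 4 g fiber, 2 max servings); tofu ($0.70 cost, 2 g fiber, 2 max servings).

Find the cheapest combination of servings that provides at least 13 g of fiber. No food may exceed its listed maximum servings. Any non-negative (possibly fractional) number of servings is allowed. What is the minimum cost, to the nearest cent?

Cost per g of fiber: almonds $0.2000, broccoli $0.2375, peanut butter $0.2500, edamame $0.2750, tofu $0.3500.
Take 2 servings of almonds: +8.0 g fiber for $1.60 (total $1.60, still need 5.0 g).
Take 1.25 servings of broccoli: +5.0 g fiber for $1.19 (total $2.79, still need 0.0 g).
Greedy by cheapest-per-g is optimal for a single linear constraint, so the minimum cost is $2.79.

$2.79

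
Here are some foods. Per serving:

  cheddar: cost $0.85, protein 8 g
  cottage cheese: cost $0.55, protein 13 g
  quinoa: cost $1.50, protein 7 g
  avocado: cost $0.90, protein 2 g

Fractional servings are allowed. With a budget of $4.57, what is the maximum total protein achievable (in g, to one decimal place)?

108.0 g

Protein per dollar: cottage cheese 23.64, cheddar 9.412, quinoa 4.667, avocado 2.222.
With no serving limits, spend the whole cost allowance on cottage cheese: $4.57 / $0.55 × 13 g = 108.0 g.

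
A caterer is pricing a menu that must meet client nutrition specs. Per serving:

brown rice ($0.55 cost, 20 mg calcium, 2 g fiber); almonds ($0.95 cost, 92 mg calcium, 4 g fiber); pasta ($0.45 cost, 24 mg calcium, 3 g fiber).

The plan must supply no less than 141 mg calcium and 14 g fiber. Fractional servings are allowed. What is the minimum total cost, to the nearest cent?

At the optimum either one food covers both requirements or two foods hit both targets exactly; no other combination can be cheaper.
brown rice only: max(141/20, 14/2) = 7.05 servings → $3.88.
almonds only: max(141/92, 14/4) = 3.5 servings → $3.33.
pasta only: max(141/24, 14/3) = 5.875 servings → $2.64.
brown rice + almonds with both tight: 6.962 servings and 0.01923 servings → $3.85.
brown rice + pasta: intersection lies outside the first quadrant.
almonds + pasta with both tight: 0.4833 servings and 4.022 servings → $2.27.
The minimum over all feasible corners is $2.27.

$2.27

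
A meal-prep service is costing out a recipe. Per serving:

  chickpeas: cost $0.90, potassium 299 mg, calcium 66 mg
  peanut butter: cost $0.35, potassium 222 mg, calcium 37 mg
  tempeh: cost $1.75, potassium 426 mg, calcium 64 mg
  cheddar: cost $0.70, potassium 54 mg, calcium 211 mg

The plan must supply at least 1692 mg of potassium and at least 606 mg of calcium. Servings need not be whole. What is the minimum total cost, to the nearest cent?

$3.65

An LP optimum is at a vertex; with two nutrient constraints at most two foods are used. Check each candidate.
chickpeas only: max(1692/299, 606/66) = 9.182 servings → $8.26.
peanut butter only: max(1692/222, 606/37) = 16.38 servings → $5.73.
tempeh only: max(1692/426, 606/64) = 9.469 servings → $16.57.
cheddar only: max(1692/54, 606/211) = 31.33 servings → $21.93.
chickpeas + peanut butter: the both-tight solution has a negative serving — not a feasible corner.
chickpeas + tempeh: intersection lies outside the first quadrant.
chickpeas + cheddar with both tight: 5.448 servings and 1.168 servings → $5.72.
peanut butter + tempeh: the both-tight solution has a negative serving — not a feasible corner.
peanut butter + cheddar with both tight: 7.231 servings and 1.604 servings → $3.65.
tempeh + cheddar with both tight: 3.752 servings and 1.734 servings → $7.78.
So the least-cost plan costs $3.65.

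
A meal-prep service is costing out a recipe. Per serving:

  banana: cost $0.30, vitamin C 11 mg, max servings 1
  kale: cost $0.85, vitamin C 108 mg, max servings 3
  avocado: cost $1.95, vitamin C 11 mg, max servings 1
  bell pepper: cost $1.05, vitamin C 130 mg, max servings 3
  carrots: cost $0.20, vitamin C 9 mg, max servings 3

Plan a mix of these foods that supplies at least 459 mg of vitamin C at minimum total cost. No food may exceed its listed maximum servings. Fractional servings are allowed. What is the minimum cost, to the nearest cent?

Cost per mg of vitamin C: kale $0.0079, bell pepper $0.0081, carrots $0.0222, banana $0.0273, avocado $0.1773.
Take 3 servings of kale: +324.0 mg vitamin C for $2.55 (total $2.55, still need 135.0 mg).
Take 1.038 servings of bell pepper: +135.0 mg vitamin C for $1.09 (total $3.64, still need 0.0 mg).
Greedy by cheapest-per-mg is optimal for a single linear constraint, so the minimum cost is $3.64.

$3.64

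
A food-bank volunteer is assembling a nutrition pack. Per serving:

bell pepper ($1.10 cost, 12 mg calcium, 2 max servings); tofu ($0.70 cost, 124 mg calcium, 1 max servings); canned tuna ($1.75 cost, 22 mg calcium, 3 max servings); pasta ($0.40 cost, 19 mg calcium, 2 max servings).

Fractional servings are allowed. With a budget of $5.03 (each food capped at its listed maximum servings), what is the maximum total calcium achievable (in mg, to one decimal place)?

206.4 mg

Calcium per dollar: tofu 177.1, pasta 47.5, canned tuna 12.57, bell pepper 10.91.
Take 1 serving of tofu: spends $0.70, +124.0 mg calcium (running total 124.0 mg).
Take 2 servings of pasta: spends $0.80, +38.0 mg calcium (running total 162.0 mg).
Take 2.017 servings of canned tuna: spends $3.53, +44.4 mg calcium (running total 206.4 mg).
Filling greedily by calcium-per-dollar is optimal for one linear limit, giving 206.4 mg.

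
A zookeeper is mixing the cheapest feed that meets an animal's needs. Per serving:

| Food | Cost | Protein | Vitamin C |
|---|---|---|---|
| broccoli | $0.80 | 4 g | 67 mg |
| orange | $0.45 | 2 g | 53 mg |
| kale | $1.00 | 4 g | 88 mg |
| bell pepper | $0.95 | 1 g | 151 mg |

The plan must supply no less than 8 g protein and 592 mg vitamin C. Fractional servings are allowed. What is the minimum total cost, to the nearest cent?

$4.01

For a min-cost LP with two ≥-constraints, a basic feasible solution has at most two positive variables.
broccoli only: max(8/4, 592/67) = 8.836 servings → $7.07.
orange only: max(8/2, 592/53) = 11.17 servings → $5.03.
kale only: max(8/4, 592/88) = 6.727 servings → $6.73.
bell pepper only: max(8/1, 592/151) = 8 servings → $7.60.
broccoli + orange with both targets exact would need a negative amount; discard.
broccoli + kale: intersection lies outside the first quadrant.
broccoli + bell pepper with both tight: 1.147 servings and 3.412 servings → $4.16.
orange + kale: the both-tight solution has a negative serving — not a feasible corner.
orange + bell pepper with both tight: 2.474 servings and 3.052 servings → $4.01.
kale + bell pepper with both tight: 1.194 servings and 3.225 servings → $4.26.
So the least-cost plan costs $4.01.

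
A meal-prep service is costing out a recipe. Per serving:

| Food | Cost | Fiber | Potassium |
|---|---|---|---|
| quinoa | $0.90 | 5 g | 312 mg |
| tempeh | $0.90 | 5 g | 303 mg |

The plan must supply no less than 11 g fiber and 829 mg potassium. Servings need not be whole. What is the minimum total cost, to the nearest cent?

This is a tiny linear program; its minimum lies at a vertex of the feasible set. List the vertices and price them.
quinoa only: max(11/5, 829/312) = 2.657 servings → $2.39.
tempeh only: max(11/5, 829/303) = 2.736 servings → $2.46.
quinoa + tempeh: the both-tight solution has a negative serving — not a feasible corner.
Cheapest feasible corner: $2.39.

$2.39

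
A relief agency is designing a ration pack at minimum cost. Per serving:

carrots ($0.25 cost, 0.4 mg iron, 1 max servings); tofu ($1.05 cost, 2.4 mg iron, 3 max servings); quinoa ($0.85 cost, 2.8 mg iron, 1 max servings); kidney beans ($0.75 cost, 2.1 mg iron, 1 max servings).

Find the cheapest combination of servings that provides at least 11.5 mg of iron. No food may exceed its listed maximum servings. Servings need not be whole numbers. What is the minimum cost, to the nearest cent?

Cost per mg of iron: quinoa $0.3036, kidney beans $0.3571, tofu $0.4375, carrots $0.6250.
Take 1 serving of quinoa: +2.8 mg iron for $0.85 (total $0.85, still need 8.7 mg).
Take 1 serving of kidney beans: +2.1 mg iron for $0.75 (total $1.60, still need 6.6 mg).
Take 2.75 servings of tofu: +6.6 mg iron for $2.89 (total $4.49, still need 0.0 mg).
Filling from the cheapest source first is optimal under one linear minimum: $4.49.

$4.49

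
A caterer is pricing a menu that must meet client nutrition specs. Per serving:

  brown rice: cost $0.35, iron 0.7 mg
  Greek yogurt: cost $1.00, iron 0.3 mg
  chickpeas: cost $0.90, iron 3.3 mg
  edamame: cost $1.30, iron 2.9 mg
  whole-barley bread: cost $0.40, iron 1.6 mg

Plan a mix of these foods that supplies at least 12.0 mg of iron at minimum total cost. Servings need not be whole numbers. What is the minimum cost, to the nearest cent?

Cost per mg of iron: whole-barley bread $0.2500, chickpeas $0.2727, edamame $0.4483, brown rice $0.5000, Greek yogurt $3.3333.
With no serving limits, use only whole-barley bread: 12.0 mg / 1.6 mg = 7.5 servings × $0.40 = $3.00.

$3.00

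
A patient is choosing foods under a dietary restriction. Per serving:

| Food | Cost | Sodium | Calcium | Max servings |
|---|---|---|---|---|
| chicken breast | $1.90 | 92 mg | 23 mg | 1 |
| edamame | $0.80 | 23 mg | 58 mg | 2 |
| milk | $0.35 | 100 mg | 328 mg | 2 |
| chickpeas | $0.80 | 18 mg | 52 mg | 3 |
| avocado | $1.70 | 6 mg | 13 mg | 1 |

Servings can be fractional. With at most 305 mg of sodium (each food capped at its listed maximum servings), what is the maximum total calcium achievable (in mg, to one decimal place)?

Calcium per mg sodium: milk 3.28, chickpeas 2.889, edamame 2.522, avocado 2.167, chicken breast 0.25.
Take 2 servings of milk: uses 200 mg sodium, +656.0 mg calcium (running total 656.0 mg).
Take 3 servings of chickpeas: uses 54 mg sodium, +156.0 mg calcium (running total 812.0 mg).
Take 2 servings of edamame: uses 46 mg sodium, +116.0 mg calcium (running total 928.0 mg).
Take 0.8333 servings of avocado: uses 5 mg sodium, +10.8 mg calcium (running total 938.8 mg).
Greedy by best ratio exhausts the sodium allowance optimally: 938.8 mg.

938.8 mg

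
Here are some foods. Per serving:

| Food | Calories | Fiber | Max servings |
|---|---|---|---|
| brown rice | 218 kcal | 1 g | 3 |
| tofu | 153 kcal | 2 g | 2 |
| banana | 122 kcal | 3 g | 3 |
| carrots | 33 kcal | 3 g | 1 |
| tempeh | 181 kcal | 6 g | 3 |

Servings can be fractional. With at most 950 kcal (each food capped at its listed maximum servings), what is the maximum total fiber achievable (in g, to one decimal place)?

30.1 g

Fiber per kcal: carrots 0.09091, tempeh 0.03315, banana 0.02459, tofu 0.01307, brown rice 0.004587.
Take 1 serving of carrots: uses 33 kcal, +3.0 g fiber (running total 3.0 g).
Take 3 servings of tempeh: uses 543 kcal, +18.0 g fiber (running total 21.0 g).
Take 3 servings of banana: uses 366 kcal, +9.0 g fiber (running total 30.0 g).
Take 0.05229 servings of tofu: uses 8 kcal, +0.1 g fiber (running total 30.1 g).
Filling greedily by fiber-per-kcal is optimal for one linear limit, giving 30.1 g.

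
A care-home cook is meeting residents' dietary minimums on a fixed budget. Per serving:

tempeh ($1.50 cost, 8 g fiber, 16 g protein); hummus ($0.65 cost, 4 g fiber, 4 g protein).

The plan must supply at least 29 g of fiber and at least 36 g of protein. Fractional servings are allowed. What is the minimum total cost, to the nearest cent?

$4.89

tempeh only: max(29/8, 36/16) = 3.625 servings → $5.44.
hummus only: max(29/4, 36/4) = 9 servings → $5.85.
tempeh + hummus with both tight: 0.875 servings and 5.5 servings → $4.89.
Cheapest feasible corner: $4.89.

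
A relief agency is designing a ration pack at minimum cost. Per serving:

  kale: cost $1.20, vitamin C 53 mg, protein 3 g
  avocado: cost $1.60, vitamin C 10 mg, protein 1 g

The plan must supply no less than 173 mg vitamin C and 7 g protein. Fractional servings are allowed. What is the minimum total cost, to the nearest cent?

A basic optimal solution has at most two foods positive. Try each food alone and each pair with both targets met exactly.
kale only: max(173/53, 7/3) = 3.264 servings → $3.92.
avocado only: max(173/10, 7/1) = 17.3 servings → $27.68.
kale + avocado with both targets exact would need a negative amount; discard.
So the least-cost plan costs $3.92.

$3.92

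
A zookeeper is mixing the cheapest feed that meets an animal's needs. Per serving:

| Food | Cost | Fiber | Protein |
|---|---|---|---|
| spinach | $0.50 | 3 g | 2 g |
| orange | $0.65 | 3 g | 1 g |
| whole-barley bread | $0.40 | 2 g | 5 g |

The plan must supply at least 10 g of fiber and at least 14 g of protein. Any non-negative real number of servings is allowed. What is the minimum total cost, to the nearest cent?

spinach only: max(10/3, 14/2) = 7 servings → $3.50.
orange only: max(10/3, 14/1) = 14 servings → $9.10.
whole-barley bread only: max(10/2, 14/5) = 5 servings → $2.00.
spinach + orange: the both-tight solution has a negative serving — not a feasible corner.
spinach + whole-barley bread with both tight: 2 servings and 2 servings → $1.80.
orange + whole-barley bread with both tight: 1.692 servings and 2.462 servings → $2.08.
The minimum over all feasible corners is $1.80.

$1.80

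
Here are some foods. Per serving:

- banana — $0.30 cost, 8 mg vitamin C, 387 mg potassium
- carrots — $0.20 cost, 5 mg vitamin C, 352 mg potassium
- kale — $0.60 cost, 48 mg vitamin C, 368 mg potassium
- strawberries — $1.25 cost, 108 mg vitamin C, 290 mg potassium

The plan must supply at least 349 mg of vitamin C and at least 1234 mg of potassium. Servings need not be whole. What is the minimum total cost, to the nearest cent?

$4.09

The cheapest plan sits at a corner of the feasible region — with two constraints it uses at most two foods.
banana only: max(349/8, 1234/387) = 43.62 servings → $13.09.
carrots only: max(349/5, 1234/352) = 69.8 servings → $13.96.
kale only: max(349/48, 1234/368) = 7.271 servings → $4.36.
strawberries only: max(349/108, 1234/290) = 4.255 servings → $5.32.
banana + carrots: the both-tight solution has a negative serving — not a feasible corner.
banana + kale: the both-tight solution has a negative serving — not a feasible corner.
banana + strawberries with both tight: 0.8122 servings and 3.171 servings → $4.21.
carrots + kale: the both-tight solution has a negative serving — not a feasible corner.
carrots + strawberries with both tight: 0.8768 servings and 3.191 servings → $4.16.
kale + strawberries with both tight: 1.242 servings and 2.68 servings → $4.09.
Cheapest feasible corner: $4.09.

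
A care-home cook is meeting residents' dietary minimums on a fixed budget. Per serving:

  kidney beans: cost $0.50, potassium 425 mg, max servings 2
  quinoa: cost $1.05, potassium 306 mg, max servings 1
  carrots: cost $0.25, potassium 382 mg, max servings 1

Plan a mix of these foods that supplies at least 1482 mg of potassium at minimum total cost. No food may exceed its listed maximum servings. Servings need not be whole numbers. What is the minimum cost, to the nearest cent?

Cost per mg of potassium: carrots $0.0007, kidney beans $0.0012, quinoa $0.0034.
Take 1 serving of carrots: +382.0 mg potassium for $0.25 (total $0.25, still need 1100.0 mg).
Take 2 servings of kidney beans: +850.0 mg potassium for $1.00 (total $1.25, still need 250.0 mg).
Take 0.817 servings of quinoa: +250.0 mg potassium for $0.86 (total $2.11, still need 0.0 mg).
Greedy by cheapest-per-mg is optimal for a single linear constraint, so the minimum cost is $2.11.

$2.11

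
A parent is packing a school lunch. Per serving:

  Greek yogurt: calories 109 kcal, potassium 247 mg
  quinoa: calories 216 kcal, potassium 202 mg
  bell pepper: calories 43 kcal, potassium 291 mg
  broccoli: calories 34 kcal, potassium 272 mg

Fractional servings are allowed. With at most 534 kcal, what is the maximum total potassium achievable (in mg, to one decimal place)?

Potassium per kcal: broccoli 8, bell pepper 6.767, Greek yogurt 2.266, quinoa 0.9352.
With no serving limits, spend the whole calories allowance on broccoli: 534 kcal / 34 kcal × 272 mg = 4272.0 mg.

4272.0 mg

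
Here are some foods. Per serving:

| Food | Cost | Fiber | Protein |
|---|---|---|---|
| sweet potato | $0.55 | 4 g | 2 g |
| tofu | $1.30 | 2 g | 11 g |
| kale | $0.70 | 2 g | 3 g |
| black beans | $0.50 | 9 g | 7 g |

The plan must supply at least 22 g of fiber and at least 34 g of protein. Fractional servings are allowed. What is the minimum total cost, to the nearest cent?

Compare the cost at each extreme point of the feasible region.
sweet potato only: max(22/4, 34/2) = 17 servings → $9.35.
tofu only: max(22/2, 34/11) = 11 servings → $14.30.
kale only: max(22/2, 34/3) = 11.33 servings → $7.93.
black beans only: max(22/9, 34/7) = 4.857 servings → $2.43.
sweet potato + tofu with both tight: 4.35 servings and 2.3 servings → $5.38.
sweet potato + kale: the both-tight solution has a negative serving — not a feasible corner.
sweet potato + black beans: the both-tight solution has a negative serving — not a feasible corner.
tofu + kale with both tight: 0.125 servings and 10.88 servings → $7.78.
tofu + black beans with both tight: 1.788 servings and 2.047 servings → $3.35.
kale + black beans: the both-tight solution has a negative serving — not a feasible corner.
The minimum over all feasible corners is $2.43.

$2.43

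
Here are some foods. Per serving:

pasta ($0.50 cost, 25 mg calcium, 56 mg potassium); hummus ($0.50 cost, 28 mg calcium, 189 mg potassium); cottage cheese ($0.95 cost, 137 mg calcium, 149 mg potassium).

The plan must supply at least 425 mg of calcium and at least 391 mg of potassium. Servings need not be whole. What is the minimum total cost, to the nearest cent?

The cheapest plan sits at a corner of the feasible region — with two constraints it uses at most two foods.
pasta only: max(425/25, 391/56) = 17 servings → $8.50.
hummus only: max(425/28, 391/189) = 15.18 servings → $7.59.
cottage cheese only: max(425/137, 391/149) = 3.102 servings → $2.95.
pasta + hummus: intersection lies outside the first quadrant.
pasta + cottage cheese: the both-tight solution has a negative serving — not a feasible corner.
hummus + cottage cheese: the both-tight solution has a negative serving — not a feasible corner.
The minimum over all feasible corners is $2.95.

$2.95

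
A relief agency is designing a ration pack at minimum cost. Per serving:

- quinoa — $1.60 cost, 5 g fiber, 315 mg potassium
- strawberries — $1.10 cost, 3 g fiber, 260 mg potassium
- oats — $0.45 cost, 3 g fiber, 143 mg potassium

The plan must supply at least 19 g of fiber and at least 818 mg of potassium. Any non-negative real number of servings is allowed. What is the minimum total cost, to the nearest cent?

An LP optimum is at a vertex; with two nutrient constraints at most two foods are used. Check each candidate.
quinoa only: max(19/5, 818/315) = 3.8 servings → $6.08.
strawberries only: max(19/3, 818/260) = 6.333 servings → $6.97.
oats only: max(19/3, 818/143) = 6.333 servings → $2.85.
quinoa + strawberries with both targets exact would need a negative amount; discard.
quinoa + oats: intersection lies outside the first quadrant.
strawberries + oats: intersection lies outside the first quadrant.
Cheapest feasible corner: $2.85.

$2.85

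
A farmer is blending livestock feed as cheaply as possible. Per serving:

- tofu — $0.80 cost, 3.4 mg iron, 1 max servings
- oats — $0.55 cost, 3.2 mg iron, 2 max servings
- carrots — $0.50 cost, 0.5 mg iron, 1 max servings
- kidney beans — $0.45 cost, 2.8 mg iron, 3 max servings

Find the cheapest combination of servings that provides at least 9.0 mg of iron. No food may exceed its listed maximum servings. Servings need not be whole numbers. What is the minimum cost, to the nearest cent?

$1.45

Cost per mg of iron: kidney beans $0.1607, oats $0.1719, tofu $0.2353, carrots $1.0000.
Take 3 servings of kidney beans: +8.4 mg iron for $1.35 (total $1.35, still need 0.6 mg).
Take 0.1875 servings of oats: +0.6 mg iron for $0.10 (total $1.45, still need 0.0 mg).
Filling from the cheapest source first is optimal under one linear minimum: $1.45.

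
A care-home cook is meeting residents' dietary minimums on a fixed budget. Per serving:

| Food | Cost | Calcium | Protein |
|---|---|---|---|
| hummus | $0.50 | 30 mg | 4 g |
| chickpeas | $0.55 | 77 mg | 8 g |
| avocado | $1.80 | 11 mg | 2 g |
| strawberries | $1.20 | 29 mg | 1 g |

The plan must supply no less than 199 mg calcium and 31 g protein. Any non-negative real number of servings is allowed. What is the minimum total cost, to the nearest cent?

Minimising a linear cost over {calcium ≥ 199, protein ≥ 31, servings ≥ 0} — the optimum is at a vertex, using one or two foods.
hummus only: max(199/30, 31/4) = 7.75 servings → $3.88.
chickpeas only: max(199/77, 31/8) = 3.875 servings → $2.13.
avocado only: max(199/11, 31/2) = 18.09 servings → $32.56.
strawberries only: max(199/29, 31/1) = 31 servings → $37.20.
hummus + chickpeas with both targets exact would need a negative amount; discard.
hummus + avocado with both tight: 3.562 servings and 8.375 servings → $16.86.
hummus + strawberries with both targets exact would need a negative amount; discard.
chickpeas + avocado with both tight: 0.8636 servings and 12.05 servings → $22.16.
chickpeas + strawberries: the both-tight solution has a negative serving — not a feasible corner.
avocado + strawberries with both tight: 14.89 servings and 1.213 servings → $28.26.
So the least-cost plan costs $2.13.

$2.13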